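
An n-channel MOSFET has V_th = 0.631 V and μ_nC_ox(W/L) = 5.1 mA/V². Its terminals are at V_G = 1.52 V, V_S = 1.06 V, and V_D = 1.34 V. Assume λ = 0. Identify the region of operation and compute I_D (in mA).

V_GS = V_G − V_S = 1.52 − 1.06 = 0.46 V; V_DS = V_D − V_S = 1.34 − 1.06 = 0.28 V.
V_GS = 0.46 V < V_th = 0.631 V, so the transistor is in cutoff.

Cutoff; I_D = 0 mA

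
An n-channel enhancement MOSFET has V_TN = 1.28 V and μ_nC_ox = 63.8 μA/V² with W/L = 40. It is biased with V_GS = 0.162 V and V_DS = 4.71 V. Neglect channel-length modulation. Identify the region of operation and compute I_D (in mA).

Cutoff; I_D = 0 mA

V_GS = 0.162 V < V_TN = 1.28 V, so the transistor is in cutoff.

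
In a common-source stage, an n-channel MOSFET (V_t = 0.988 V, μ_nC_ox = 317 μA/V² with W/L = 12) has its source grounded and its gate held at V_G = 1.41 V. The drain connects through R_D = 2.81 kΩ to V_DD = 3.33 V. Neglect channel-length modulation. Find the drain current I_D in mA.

I_D = 0.339 mA

V_GS = V_G = 1.41 V, so V_ov = 1.41 − 0.988 = 0.422 V.
k_n = μ_nC_ox · (W/L) = 3.804 mA/V².
Assume saturation: I_D = ½ k_n V_ov² = 0.5 × 3.804 × 0.422² = 0.339 mA, giving V_DS = V_DD − I_D R_D = 3.33 − 0.339 × 2.81 = 2.38 V.
V_DS = 2.38 V ≥ V_ov = 0.422 V, confirming saturation.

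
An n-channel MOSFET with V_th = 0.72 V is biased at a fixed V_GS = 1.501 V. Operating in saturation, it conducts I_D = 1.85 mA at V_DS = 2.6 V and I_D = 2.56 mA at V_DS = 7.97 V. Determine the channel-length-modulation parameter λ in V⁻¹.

λ = 0.0878 V⁻¹

With V_GS fixed, I_D ∝ (1 + λ V_DS) in saturation, so I_D2/I_D1 = (1 + λ V_DS2)/(1 + λ V_DS1).
2.56/1.85 = 1.384 = (1 + 7.97 λ)/(1 + 2.6 λ).
Solving: λ (I_D1 V_DS2 − I_D2 V_DS1) = I_D2 − I_D1, so λ = (2.56 − 1.85) / (1.85 × 7.97 − 2.56 × 2.6) = 0.71 / 8.09 = 0.0878 V⁻¹.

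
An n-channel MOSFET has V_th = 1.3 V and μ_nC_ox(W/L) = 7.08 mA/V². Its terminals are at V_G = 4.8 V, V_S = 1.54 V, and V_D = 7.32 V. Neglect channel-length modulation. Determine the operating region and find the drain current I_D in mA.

V_GS = V_G − V_S = 4.8 − 1.54 = 3.26 V; V_DS = V_D − V_S = 7.32 − 1.54 = 5.78 V.
V_ov = V_GS − V_th = 3.26 − 1.3 = 1.96 V.
Since V_DS = 5.78 V ≥ V_ov = 1.96 V, the device is in saturation.
I_D = ½ k_n V_ov² = 0.5 × 7.08 × 1.96² = 13.6 mA.

Saturation; I_D = 13.6 mA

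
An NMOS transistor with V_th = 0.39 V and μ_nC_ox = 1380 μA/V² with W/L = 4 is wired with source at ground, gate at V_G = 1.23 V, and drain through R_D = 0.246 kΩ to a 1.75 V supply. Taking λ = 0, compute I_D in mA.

I_D = 1.95 mA

V_GS = V_G = 1.23 V, so V_ov = 1.23 − 0.39 = 0.84 V.
k_n = μ_nC_ox · (W/L) = 5.52 mA/V².
Assume saturation: I_D = ½ k_n V_ov² = 0.5 × 5.52 × 0.84² = 1.95 mA, giving V_DS = V_DD − I_D R_D = 1.75 − 1.95 × 0.246 = 1.27 V.
V_DS = 1.27 V ≥ V_ov = 0.84 V, confirming saturation.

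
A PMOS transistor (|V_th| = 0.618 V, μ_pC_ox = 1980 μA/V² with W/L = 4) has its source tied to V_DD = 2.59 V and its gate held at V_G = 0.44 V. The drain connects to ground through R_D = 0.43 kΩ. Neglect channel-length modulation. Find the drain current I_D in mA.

V_SG = V_DD − V_G = 2.59 − 0.44 = 2.15 V, so V_ov = 2.15 − 0.618 = 1.53 V.
k_p = μ_pC_ox · (W/L) = 7.92 mA/V².
Assume saturation: I_D = ½ k_p V_ov² = 0.5 × 7.92 × 1.53² = 9.29 mA, giving V_SD = V_DD − I_D R_D = 2.59 − 9.29 × 0.43 = -1.41 V.
But -1.41 V < V_ov = 1.53 V, so the device is actually in triode.
In triode I_D = k_p[V_ov V_SD − ½ V_SD²] and I_D = (V_DD − V_SD)/R_D. Equating: 1.7 V_SD² − 6.217 V_SD + 2.59 = 0, giving V_SD = 0.48 V (the root below V_ov).
I_D = (2.59 − 0.48) / 0.43 = 4.91 mA.

I_D = 4.91 mA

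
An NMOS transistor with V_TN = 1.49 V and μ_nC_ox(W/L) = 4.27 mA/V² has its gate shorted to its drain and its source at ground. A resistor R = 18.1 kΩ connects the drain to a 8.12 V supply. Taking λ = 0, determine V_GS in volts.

With gate tied to drain, V_GS = V_DS ≥ V_GS − V_TN, so the device is in saturation.
KCL at the drain: ½ k_n (V_GS − V_TN)² = (V_DD − V_GS)/R.
Let x = V_GS − 1.49. Then 38.6 x² + x − 6.63 = 0, giving x = 0.401 V (positive root), so V_GS = 1.89 V.
I_D = (V_DD − V_GS)/R = (8.12 − 1.89) / 18.1 = 0.344 mA.

V_GS = 1.89 V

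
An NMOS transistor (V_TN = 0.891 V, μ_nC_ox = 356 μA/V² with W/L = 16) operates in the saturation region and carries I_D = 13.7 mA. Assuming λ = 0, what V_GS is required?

k_n = μ_nC_ox · (W/L) = 5.696 mA/V².
In saturation I_D = ½ k_n (V_GS − V_TN)², so V_GS − V_TN = √(2 I_D / k_n) = √(2 × 13.7 / 5.696) = 2.19 V.
V_GS = 0.891 + 2.19 = 3.08 V.

V_GS = 3.08 V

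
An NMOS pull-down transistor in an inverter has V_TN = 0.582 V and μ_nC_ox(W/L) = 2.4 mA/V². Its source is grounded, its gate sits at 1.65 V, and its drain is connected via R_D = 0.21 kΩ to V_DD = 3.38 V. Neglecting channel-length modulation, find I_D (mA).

V_GS = V_G = 1.65 V, so V_ov = 1.65 − 0.582 = 1.07 V.
Assume saturation: I_D = ½ k_n V_ov² = 0.5 × 2.4 × 1.07² = 1.37 mA, giving V_DS = V_DD − I_D R_D = 3.38 − 1.37 × 0.21 = 3.09 V.
V_DS = 3.09 V ≥ V_ov = 1.07 V, confirming saturation.

I_D = 1.37 mA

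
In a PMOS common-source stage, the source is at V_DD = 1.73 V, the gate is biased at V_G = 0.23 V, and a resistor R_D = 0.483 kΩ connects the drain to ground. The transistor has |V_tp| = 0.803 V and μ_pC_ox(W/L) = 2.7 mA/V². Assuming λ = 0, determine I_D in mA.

V_SG = V_DD − V_G = 1.73 − 0.23 = 1.5 V, so V_ov = 1.5 − 0.803 = 0.697 V.
Assume saturation: I_D = ½ k_p V_ov² = 0.5 × 2.7 × 0.697² = 0.656 mA, giving V_SD = V_DD − I_D R_D = 1.73 − 0.656 × 0.483 = 1.41 V.
V_SD = 1.41 V ≥ V_ov = 0.697 V, confirming saturation.

I_D = 0.656 mA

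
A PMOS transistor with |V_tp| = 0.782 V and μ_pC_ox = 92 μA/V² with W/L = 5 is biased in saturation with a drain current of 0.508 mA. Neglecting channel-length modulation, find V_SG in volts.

V_SG = 2.27 V

k_p = μ_pC_ox · (W/L) = 0.46 mA/V².
In saturation I_D = ½ k_p (V_SG − |V_tp|)², so V_SG − |V_tp| = √(2 I_D / k_p) = √(2 × 0.508 / 0.46) = 1.49 V.
V_SG = 0.782 + 1.49 = 2.27 V.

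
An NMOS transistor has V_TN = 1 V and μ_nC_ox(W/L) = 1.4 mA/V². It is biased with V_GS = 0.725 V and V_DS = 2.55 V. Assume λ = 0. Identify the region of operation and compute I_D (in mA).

Cutoff; I_D = 0 mA

V_GS = 0.725 V < V_TN = 1 V, so the transistor is in cutoff.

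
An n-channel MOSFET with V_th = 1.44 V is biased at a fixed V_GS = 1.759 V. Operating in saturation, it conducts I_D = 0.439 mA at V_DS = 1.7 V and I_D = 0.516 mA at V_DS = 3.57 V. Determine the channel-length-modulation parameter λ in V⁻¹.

λ = 0.112 V⁻¹

With V_GS fixed, I_D ∝ (1 + λ V_DS) in saturation, so I_D2/I_D1 = (1 + λ V_DS2)/(1 + λ V_DS1).
0.516/0.439 = 1.175 = (1 + 3.57 λ)/(1 + 1.7 λ).
Solving: λ (I_D1 V_DS2 − I_D2 V_DS1) = I_D2 − I_D1, so λ = (0.516 − 0.439) / (0.439 × 3.57 − 0.516 × 1.7) = 0.077 / 0.69 = 0.112 V⁻¹.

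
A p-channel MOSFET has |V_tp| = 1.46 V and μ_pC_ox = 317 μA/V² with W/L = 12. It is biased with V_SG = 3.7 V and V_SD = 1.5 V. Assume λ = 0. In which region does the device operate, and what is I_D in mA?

k_p = μ_pC_ox · (W/L) = 3.804 mA/V².
V_ov = V_SG − |V_tp| = 3.7 − 1.46 = 2.24 V.
Since V_SD = 1.5 V < V_ov = 2.24 V, the device is in the triode region.
I_D = k_p [V_ov · V_SD − ½ V_SD²] = 3.804 × [2.24 × 1.5 − 0.5 × 1.5²] = 8.5 mA.

Triode; I_D = 8.50 mA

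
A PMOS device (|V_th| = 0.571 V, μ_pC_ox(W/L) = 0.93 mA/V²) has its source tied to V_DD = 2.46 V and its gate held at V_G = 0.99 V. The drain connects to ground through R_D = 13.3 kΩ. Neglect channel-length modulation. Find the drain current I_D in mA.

I_D = 0.168 mA

V_SG = V_DD − V_G = 2.46 − 0.99 = 1.47 V, so V_ov = 1.47 − 0.571 = 0.899 V.
Assume saturation: I_D = ½ k_p V_ov² = 0.5 × 0.93 × 0.899² = 0.376 mA, giving V_SD = V_DD − I_D R_D = 2.46 − 0.376 × 13.3 = -2.54 V.
But -2.54 V < V_ov = 0.899 V, so the device is actually in triode.
In triode I_D = k_p[V_ov V_SD − ½ V_SD²] and I_D = (V_DD − V_SD)/R_D. Equating: 6.18 V_SD² − 12.12 V_SD + 2.46 = 0, giving V_SD = 0.23 V (the root below V_ov).
I_D = (2.46 − 0.23) / 13.3 = 0.168 mA.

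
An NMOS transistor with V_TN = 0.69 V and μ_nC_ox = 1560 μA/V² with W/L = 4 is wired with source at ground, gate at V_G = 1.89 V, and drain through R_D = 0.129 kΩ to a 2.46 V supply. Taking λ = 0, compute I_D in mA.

I_D = 4.49 mA

V_GS = V_G = 1.89 V, so V_ov = 1.89 − 0.69 = 1.2 V.
k_n = μ_nC_ox · (W/L) = 6.24 mA/V².
Assume saturation: I_D = ½ k_n V_ov² = 0.5 × 6.24 × 1.2² = 4.49 mA, giving V_DS = V_DD − I_D R_D = 2.46 − 4.49 × 0.129 = 1.88 V.
V_DS = 1.88 V ≥ V_ov = 1.2 V, confirming saturation.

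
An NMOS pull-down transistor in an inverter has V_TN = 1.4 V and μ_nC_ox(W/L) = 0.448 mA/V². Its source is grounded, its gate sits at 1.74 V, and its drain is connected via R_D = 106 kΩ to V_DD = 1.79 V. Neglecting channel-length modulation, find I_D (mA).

I_D = 0.0157 mA

V_GS = V_G = 1.74 V, so V_ov = 1.74 − 1.4 = 0.34 V.
Assume saturation: I_D = ½ k_n V_ov² = 0.5 × 0.448 × 0.34² = 0.0259 mA, giving V_DS = V_DD − I_D R_D = 1.79 − 0.0259 × 106 = -0.955 V.
But -0.955 V < V_ov = 0.34 V, so the device is actually in triode.
In triode I_D = k_n[V_ov V_DS − ½ V_DS²] and I_D = (V_DD − V_DS)/R_D. Equating: 23.7 V_DS² − 17.15 V_DS + 1.79 = 0, giving V_DS = 0.127 V (the root below V_ov).
I_D = (1.79 − 0.127) / 106 = 0.0157 mA.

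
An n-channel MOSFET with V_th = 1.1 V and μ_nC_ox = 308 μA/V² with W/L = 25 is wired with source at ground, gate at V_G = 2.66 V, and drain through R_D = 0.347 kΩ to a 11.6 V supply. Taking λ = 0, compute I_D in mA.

V_GS = V_G = 2.66 V, so V_ov = 2.66 − 1.1 = 1.56 V.
k_n = μ_nC_ox · (W/L) = 7.7 mA/V².
Assume saturation: I_D = ½ k_n V_ov² = 0.5 × 7.7 × 1.56² = 9.37 mA, giving V_DS = V_DD − I_D R_D = 11.6 − 9.37 × 0.347 = 8.35 V.
V_DS = 8.35 V ≥ V_ov = 1.56 V, confirming saturation.

I_D = 9.37 mA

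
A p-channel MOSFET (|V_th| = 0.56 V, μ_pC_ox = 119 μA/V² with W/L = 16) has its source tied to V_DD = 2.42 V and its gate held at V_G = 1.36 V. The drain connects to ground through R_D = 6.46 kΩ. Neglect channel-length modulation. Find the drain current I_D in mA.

I_D = 0.238 mA

V_SG = V_DD − V_G = 2.42 − 1.36 = 1.06 V, so V_ov = 1.06 − 0.56 = 0.5 V.
k_p = μ_pC_ox · (W/L) = 1.904 mA/V².
Assume saturation: I_D = ½ k_p V_ov² = 0.5 × 1.904 × 0.5² = 0.238 mA, giving V_SD = V_DD − I_D R_D = 2.42 − 0.238 × 6.46 = 0.883 V.
V_SD = 0.883 V ≥ V_ov = 0.5 V, confirming saturation.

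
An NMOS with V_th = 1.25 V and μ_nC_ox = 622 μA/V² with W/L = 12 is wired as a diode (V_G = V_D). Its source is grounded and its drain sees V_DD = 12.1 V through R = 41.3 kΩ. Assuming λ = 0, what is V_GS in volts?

V_GS = 1.51 V

With gate tied to drain, V_GS = V_DS ≥ V_GS − V_th, so the device is in saturation.
k_n = μ_nC_ox · (W/L) = 7.464 mA/V².
KCL at the drain: ½ k_n (V_GS − V_th)² = (V_DD − V_GS)/R.
Let x = V_GS − 1.25. Then 154 x² + x − 10.85 = 0, giving x = 0.262 V (positive root), so V_GS = 1.51 V.
I_D = (V_DD − V_GS)/R = (12.1 − 1.51) / 41.3 = 0.256 mA.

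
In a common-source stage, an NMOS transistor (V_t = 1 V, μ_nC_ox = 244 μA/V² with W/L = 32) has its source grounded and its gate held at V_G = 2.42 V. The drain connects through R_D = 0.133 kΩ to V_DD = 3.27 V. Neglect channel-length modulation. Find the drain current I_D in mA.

I_D = 7.87 mA

V_GS = V_G = 2.42 V, so V_ov = 2.42 − 1 = 1.42 V.
k_n = μ_nC_ox · (W/L) = 7.808 mA/V².
Assume saturation: I_D = ½ k_n V_ov² = 0.5 × 7.808 × 1.42² = 7.87 mA, giving V_DS = V_DD − I_D R_D = 3.27 − 7.87 × 0.133 = 2.22 V.
V_DS = 2.22 V ≥ V_ov = 1.42 V, confirming saturation.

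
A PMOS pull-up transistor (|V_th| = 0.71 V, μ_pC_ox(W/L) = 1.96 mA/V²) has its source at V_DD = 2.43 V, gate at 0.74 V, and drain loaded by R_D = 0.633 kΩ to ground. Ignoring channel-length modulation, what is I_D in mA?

I_D = 0.941 mA

V_SG = V_DD − V_G = 2.43 − 0.74 = 1.69 V, so V_ov = 1.69 − 0.71 = 0.98 V.
Assume saturation: I_D = ½ k_p V_ov² = 0.5 × 1.96 × 0.98² = 0.941 mA, giving V_SD = V_DD − I_D R_D = 2.43 − 0.941 × 0.633 = 1.83 V.
V_SD = 1.83 V ≥ V_ov = 0.98 V, confirming saturation.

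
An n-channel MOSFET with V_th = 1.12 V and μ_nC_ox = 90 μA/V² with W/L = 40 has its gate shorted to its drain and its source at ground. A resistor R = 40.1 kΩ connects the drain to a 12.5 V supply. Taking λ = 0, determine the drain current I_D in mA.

With gate tied to drain, V_GS = V_DS ≥ V_GS − V_th, so the device is in saturation.
k_n = μ_nC_ox · (W/L) = 3.6 mA/V².
KCL at the drain: ½ k_n (V_GS − V_th)² = (V_DD − V_GS)/R.
Let x = V_GS − 1.12. Then 72.2 x² + x − 11.38 = 0, giving x = 0.39 V (positive root), so V_GS = 1.51 V.
I_D = (V_DD − V_GS)/R = (12.5 − 1.51) / 40.1 = 0.274 mA.

I_D = 0.274 mA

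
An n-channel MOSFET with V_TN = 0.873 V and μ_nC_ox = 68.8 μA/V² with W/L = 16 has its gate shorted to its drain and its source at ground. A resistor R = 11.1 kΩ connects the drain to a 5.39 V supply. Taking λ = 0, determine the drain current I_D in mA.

With gate tied to drain, V_GS = V_DS ≥ V_GS − V_TN, so the device is in saturation.
k_n = μ_nC_ox · (W/L) = 1.101 mA/V².
KCL at the drain: ½ k_n (V_GS − V_TN)² = (V_DD − V_GS)/R.
Let x = V_GS − 0.873. Then 6.11 x² + x − 4.517 = 0, giving x = 0.782 V (positive root), so V_GS = 1.65 V.
I_D = (V_DD − V_GS)/R = (5.39 − 1.65) / 11.1 = 0.336 mA.

I_D = 0.336 mA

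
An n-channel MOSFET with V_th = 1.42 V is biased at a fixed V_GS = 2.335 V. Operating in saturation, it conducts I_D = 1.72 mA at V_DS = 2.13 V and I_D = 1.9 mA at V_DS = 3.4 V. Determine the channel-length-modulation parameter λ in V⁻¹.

With V_GS fixed, I_D ∝ (1 + λ V_DS) in saturation, so I_D2/I_D1 = (1 + λ V_DS2)/(1 + λ V_DS1).
1.9/1.72 = 1.105 = (1 + 3.4 λ)/(1 + 2.13 λ).
Solving: λ (I_D1 V_DS2 − I_D2 V_DS1) = I_D2 − I_D1, so λ = (1.9 − 1.72) / (1.72 × 3.4 − 1.9 × 2.13) = 0.18 / 1.8 = 0.0999 V⁻¹.

λ = 0.0999 V⁻¹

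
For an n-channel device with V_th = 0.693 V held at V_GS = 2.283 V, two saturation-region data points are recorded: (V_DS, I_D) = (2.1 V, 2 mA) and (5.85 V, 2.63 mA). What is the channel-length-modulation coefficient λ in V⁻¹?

With V_GS fixed, I_D ∝ (1 + λ V_DS) in saturation, so I_D2/I_D1 = (1 + λ V_DS2)/(1 + λ V_DS1).
2.63/2 = 1.315 = (1 + 5.85 λ)/(1 + 2.1 λ).
Solving: λ (I_D1 V_DS2 − I_D2 V_DS1) = I_D2 − I_D1, so λ = (2.63 − 2) / (2 × 5.85 − 2.63 × 2.1) = 0.63 / 6.18 = 0.102 V⁻¹.

λ = 0.102 V⁻¹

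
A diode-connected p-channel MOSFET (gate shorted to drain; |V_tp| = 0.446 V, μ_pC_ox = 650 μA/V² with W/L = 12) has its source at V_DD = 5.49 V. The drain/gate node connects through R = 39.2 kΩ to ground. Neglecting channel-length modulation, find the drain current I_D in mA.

I_D = 0.124 mA

With gate tied to drain, V_SG = V_SD ≥ V_SG − |V_tp|, so the device is in saturation.
k_p = μ_pC_ox · (W/L) = 7.8 mA/V².
KCL at the drain: ½ k_p (V_SG − |V_tp|)² = (V_DD − V_SG)/R.
Let x = V_SG − 0.446. Then 153 x² + x − 5.044 = 0, giving x = 0.178 V (positive root), so V_SG = 0.624 V.
I_D = (V_DD − V_SG)/R = (5.49 − 0.624) / 39.2 = 0.124 mA.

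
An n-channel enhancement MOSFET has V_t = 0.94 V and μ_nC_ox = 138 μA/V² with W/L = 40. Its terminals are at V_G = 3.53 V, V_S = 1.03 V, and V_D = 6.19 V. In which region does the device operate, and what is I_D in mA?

Saturation; I_D = 6.72 mA

V_GS = V_G − V_S = 3.53 − 1.03 = 2.5 V; V_DS = V_D − V_S = 6.19 − 1.03 = 5.16 V.
k_n = μ_nC_ox · (W/L) = 5.52 mA/V².
V_ov = V_GS − V_t = 2.5 − 0.94 = 1.56 V.
Since V_DS = 5.16 V ≥ V_ov = 1.56 V, the device is in saturation.
I_D = ½ k_n V_ov² = 0.5 × 5.52 × 1.56² = 6.72 mA.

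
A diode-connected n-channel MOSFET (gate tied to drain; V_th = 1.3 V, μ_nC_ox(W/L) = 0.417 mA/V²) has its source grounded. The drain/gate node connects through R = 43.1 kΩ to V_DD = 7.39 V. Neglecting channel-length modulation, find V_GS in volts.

V_GS = 2.07 V

With gate tied to drain, V_GS = V_DS ≥ V_GS − V_th, so the device is in saturation.
KCL at the drain: ½ k_n (V_GS − V_th)² = (V_DD − V_GS)/R.
Let x = V_GS − 1.3. Then 8.99 x² + x − 6.09 = 0, giving x = 0.769 V (positive root), so V_GS = 2.07 V.
I_D = (V_DD − V_GS)/R = (7.39 − 2.07) / 43.1 = 0.123 mA.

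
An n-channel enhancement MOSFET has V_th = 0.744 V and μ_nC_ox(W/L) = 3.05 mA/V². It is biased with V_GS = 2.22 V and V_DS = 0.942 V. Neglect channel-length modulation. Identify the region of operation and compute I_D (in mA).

V_ov = V_GS − V_th = 2.22 − 0.744 = 1.48 V.
Since V_DS = 0.942 V < V_ov = 1.48 V, the device is in the triode region.
I_D = k_n [V_ov · V_DS − ½ V_DS²] = 3.05 × [1.48 × 0.942 − 0.5 × 0.942²] = 2.89 mA.

Triode; I_D = 2.89 mA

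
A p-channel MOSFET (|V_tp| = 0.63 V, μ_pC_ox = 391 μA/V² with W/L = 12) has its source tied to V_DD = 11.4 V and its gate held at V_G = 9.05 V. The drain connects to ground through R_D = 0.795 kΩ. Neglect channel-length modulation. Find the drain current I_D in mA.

I_D = 6.94 mA

V_SG = V_DD − V_G = 11.4 − 9.05 = 2.35 V, so V_ov = 2.35 − 0.63 = 1.72 V.
k_p = μ_pC_ox · (W/L) = 4.692 mA/V².
Assume saturation: I_D = ½ k_p V_ov² = 0.5 × 4.692 × 1.72² = 6.94 mA, giving V_SD = V_DD − I_D R_D = 11.4 − 6.94 × 0.795 = 5.88 V.
V_SD = 5.88 V ≥ V_ov = 1.72 V, confirming saturation.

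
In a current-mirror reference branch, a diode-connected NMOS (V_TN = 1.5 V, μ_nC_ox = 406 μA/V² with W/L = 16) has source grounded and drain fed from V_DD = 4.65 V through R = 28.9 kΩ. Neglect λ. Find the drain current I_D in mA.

I_D = 0.103 mA

With gate tied to drain, V_GS = V_DS ≥ V_GS − V_TN, so the device is in saturation.
k_n = μ_nC_ox · (W/L) = 6.496 mA/V².
KCL at the drain: ½ k_n (V_GS − V_TN)² = (V_DD − V_GS)/R.
Let x = V_GS − 1.5. Then 93.9 x² + x − 3.15 = 0, giving x = 0.178 V (positive root), so V_GS = 1.68 V.
I_D = (V_DD − V_GS)/R = (4.65 − 1.68) / 28.9 = 0.103 mA.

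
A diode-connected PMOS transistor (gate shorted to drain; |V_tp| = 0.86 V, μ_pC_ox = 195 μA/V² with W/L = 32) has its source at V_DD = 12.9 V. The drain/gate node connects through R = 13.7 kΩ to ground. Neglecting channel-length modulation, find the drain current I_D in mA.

With gate tied to drain, V_SG = V_SD ≥ V_SG − |V_tp|, so the device is in saturation.
k_p = μ_pC_ox · (W/L) = 6.24 mA/V².
KCL at the drain: ½ k_p (V_SG − |V_tp|)² = (V_DD − V_SG)/R.
Let x = V_SG − 0.86. Then 42.7 x² + x − 12.04 = 0, giving x = 0.519 V (positive root), so V_SG = 1.38 V.
I_D = (V_DD − V_SG)/R = (12.9 − 1.38) / 13.7 = 0.841 mA.

I_D = 0.841 mA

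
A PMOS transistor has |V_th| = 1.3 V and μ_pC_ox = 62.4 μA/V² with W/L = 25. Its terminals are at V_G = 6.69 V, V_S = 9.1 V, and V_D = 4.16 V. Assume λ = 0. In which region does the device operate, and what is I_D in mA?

Saturation; I_D = 0.961 mA

V_SG = V_S − V_G = 9.1 − 6.69 = 2.41 V; V_SD = V_S − V_D = 9.1 − 4.16 = 4.94 V.
k_p = μ_pC_ox · (W/L) = 1.56 mA/V².
V_ov = V_SG − |V_th| = 2.41 − 1.3 = 1.11 V.
Since V_SD = 4.94 V ≥ V_ov = 1.11 V, the device is in saturation.
I_D = ½ k_p V_ov² = 0.5 × 1.56 × 1.11² = 0.961 mA.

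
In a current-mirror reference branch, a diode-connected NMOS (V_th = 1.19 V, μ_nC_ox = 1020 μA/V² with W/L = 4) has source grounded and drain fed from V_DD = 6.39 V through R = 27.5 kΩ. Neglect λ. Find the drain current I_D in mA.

I_D = 0.178 mA

With gate tied to drain, V_GS = V_DS ≥ V_GS − V_th, so the device is in saturation.
k_n = μ_nC_ox · (W/L) = 4.08 mA/V².
KCL at the drain: ½ k_n (V_GS − V_th)² = (V_DD − V_GS)/R.
Let x = V_GS − 1.19. Then 56.1 x² + x − 5.2 = 0, giving x = 0.296 V (positive root), so V_GS = 1.49 V.
I_D = (V_DD − V_GS)/R = (6.39 − 1.49) / 27.5 = 0.178 mA.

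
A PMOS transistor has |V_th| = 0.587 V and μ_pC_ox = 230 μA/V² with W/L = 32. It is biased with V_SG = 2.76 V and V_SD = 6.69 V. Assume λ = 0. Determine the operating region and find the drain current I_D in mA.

Saturation; I_D = 17.4 mA

k_p = μ_pC_ox · (W/L) = 7.36 mA/V².
V_ov = V_SG − |V_th| = 2.76 − 0.587 = 2.17 V.
Since V_SD = 6.69 V ≥ V_ov = 2.17 V, the device is in saturation.
I_D = ½ k_p V_ov² = 0.5 × 7.36 × 2.17² = 17.4 mA.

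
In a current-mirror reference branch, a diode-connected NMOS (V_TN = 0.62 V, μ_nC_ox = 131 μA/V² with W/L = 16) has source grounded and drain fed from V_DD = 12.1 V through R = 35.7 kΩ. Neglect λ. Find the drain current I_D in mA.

With gate tied to drain, V_GS = V_DS ≥ V_GS − V_TN, so the device is in saturation.
k_n = μ_nC_ox · (W/L) = 2.096 mA/V².
KCL at the drain: ½ k_n (V_GS − V_TN)² = (V_DD − V_GS)/R.
Let x = V_GS − 0.62. Then 37.4 x² + x − 11.48 = 0, giving x = 0.541 V (positive root), so V_GS = 1.16 V.
I_D = (V_DD − V_GS)/R = (12.1 − 1.16) / 35.7 = 0.306 mA.

I_D = 0.306 mA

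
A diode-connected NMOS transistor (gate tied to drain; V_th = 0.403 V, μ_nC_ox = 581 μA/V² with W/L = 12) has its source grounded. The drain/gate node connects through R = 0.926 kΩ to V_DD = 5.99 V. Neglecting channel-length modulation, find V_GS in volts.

With gate tied to drain, V_GS = V_DS ≥ V_GS − V_th, so the device is in saturation.
k_n = μ_nC_ox · (W/L) = 6.972 mA/V².
KCL at the drain: ½ k_n (V_GS − V_th)² = (V_DD − V_GS)/R.
Let x = V_GS − 0.403. Then 3.23 x² + x − 5.587 = 0, giving x = 1.17 V (positive root), so V_GS = 1.57 V.
I_D = (V_DD − V_GS)/R = (5.99 − 1.57) / 0.926 = 4.77 mA.

V_GS = 1.57 V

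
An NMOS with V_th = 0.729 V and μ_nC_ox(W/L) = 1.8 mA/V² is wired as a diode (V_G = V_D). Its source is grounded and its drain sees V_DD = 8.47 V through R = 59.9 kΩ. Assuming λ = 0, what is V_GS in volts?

With gate tied to drain, V_GS = V_DS ≥ V_GS − V_th, so the device is in saturation.
KCL at the drain: ½ k_n (V_GS − V_th)² = (V_DD − V_GS)/R.
Let x = V_GS − 0.729. Then 53.9 x² + x − 7.741 = 0, giving x = 0.37 V (positive root), so V_GS = 1.1 V.
I_D = (V_DD − V_GS)/R = (8.47 − 1.1) / 59.9 = 0.123 mA.

V_GS = 1.10 V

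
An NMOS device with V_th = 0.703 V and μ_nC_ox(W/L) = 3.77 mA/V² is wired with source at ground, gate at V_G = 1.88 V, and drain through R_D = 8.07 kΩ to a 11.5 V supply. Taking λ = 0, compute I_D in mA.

V_GS = V_G = 1.88 V, so V_ov = 1.88 − 0.703 = 1.18 V.
Assume saturation: I_D = ½ k_n V_ov² = 0.5 × 3.77 × 1.18² = 2.61 mA, giving V_DS = V_DD − I_D R_D = 11.5 − 2.61 × 8.07 = -9.57 V.
But -9.57 V < V_ov = 1.18 V, so the device is actually in triode.
In triode I_D = k_n[V_ov V_DS − ½ V_DS²] and I_D = (V_DD − V_DS)/R_D. Equating: 15.2 V_DS² − 36.81 V_DS + 11.5 = 0, giving V_DS = 0.369 V (the root below V_ov).
I_D = (11.5 − 0.369) / 8.07 = 1.38 mA.

I_D = 1.38 mA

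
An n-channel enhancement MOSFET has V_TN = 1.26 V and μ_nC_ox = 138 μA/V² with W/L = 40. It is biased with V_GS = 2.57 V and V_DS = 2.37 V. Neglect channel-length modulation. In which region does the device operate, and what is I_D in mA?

k_n = μ_nC_ox · (W/L) = 5.52 mA/V².
V_ov = V_GS − V_TN = 2.57 − 1.26 = 1.31 V.
Since V_DS = 2.37 V ≥ V_ov = 1.31 V, the device is in saturation.
I_D = ½ k_n V_ov² = 0.5 × 5.52 × 1.31² = 4.74 mA.

Saturation; I_D = 4.74 mA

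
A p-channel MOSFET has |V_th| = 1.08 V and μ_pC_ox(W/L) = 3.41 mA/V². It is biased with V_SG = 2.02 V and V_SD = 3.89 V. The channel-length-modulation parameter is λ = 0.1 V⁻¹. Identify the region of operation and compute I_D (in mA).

V_ov = V_SG − |V_th| = 2.02 − 1.08 = 0.94 V.
Since V_SD = 3.89 V ≥ V_ov = 0.94 V, the device is in saturation.
I_D = ½ k_p V_ov² (1 + λ V_SD) = 0.5 × 3.41 × 0.94² × (1 + 0.1 × 3.89) = 2.09 mA.

Saturation; I_D = 2.09 mA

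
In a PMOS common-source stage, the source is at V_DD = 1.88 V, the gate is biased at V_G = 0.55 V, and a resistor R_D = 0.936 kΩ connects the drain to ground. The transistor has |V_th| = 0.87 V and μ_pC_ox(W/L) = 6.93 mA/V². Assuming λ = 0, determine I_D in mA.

I_D = 0.733 mA

V_SG = V_DD − V_G = 1.88 − 0.55 = 1.33 V, so V_ov = 1.33 − 0.87 = 0.46 V.
Assume saturation: I_D = ½ k_p V_ov² = 0.5 × 6.93 × 0.46² = 0.733 mA, giving V_SD = V_DD − I_D R_D = 1.88 − 0.733 × 0.936 = 1.19 V.
V_SD = 1.19 V ≥ V_ov = 0.46 V, confirming saturation.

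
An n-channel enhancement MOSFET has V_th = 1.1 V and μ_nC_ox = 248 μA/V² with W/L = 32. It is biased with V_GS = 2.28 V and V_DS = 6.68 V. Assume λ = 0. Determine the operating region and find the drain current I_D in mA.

Saturation; I_D = 5.53 mA

k_n = μ_nC_ox · (W/L) = 7.936 mA/V².
V_ov = V_GS − V_th = 2.28 − 1.1 = 1.18 V.
Since V_DS = 6.68 V ≥ V_ov = 1.18 V, the device is in saturation.
I_D = ½ k_n V_ov² = 0.5 × 7.936 × 1.18² = 5.53 mA.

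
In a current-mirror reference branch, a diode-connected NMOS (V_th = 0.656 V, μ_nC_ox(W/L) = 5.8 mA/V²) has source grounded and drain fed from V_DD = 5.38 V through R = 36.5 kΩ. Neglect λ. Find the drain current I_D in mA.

With gate tied to drain, V_GS = V_DS ≥ V_GS − V_th, so the device is in saturation.
KCL at the drain: ½ k_n (V_GS − V_th)² = (V_DD − V_GS)/R.
Let x = V_GS − 0.656. Then 106 x² + x − 4.724 = 0, giving x = 0.207 V (positive root), so V_GS = 0.863 V.
I_D = (V_DD − V_GS)/R = (5.38 − 0.863) / 36.5 = 0.124 mA.

I_D = 0.124 mA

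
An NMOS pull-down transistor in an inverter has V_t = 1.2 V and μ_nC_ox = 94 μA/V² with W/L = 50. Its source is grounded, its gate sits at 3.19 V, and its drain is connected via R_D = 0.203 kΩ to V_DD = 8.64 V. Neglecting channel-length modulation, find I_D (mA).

I_D = 9.31 mA

V_GS = V_G = 3.19 V, so V_ov = 3.19 − 1.2 = 1.99 V.
k_n = μ_nC_ox · (W/L) = 4.7 mA/V².
Assume saturation: I_D = ½ k_n V_ov² = 0.5 × 4.7 × 1.99² = 9.31 mA, giving V_DS = V_DD − I_D R_D = 8.64 − 9.31 × 0.203 = 6.75 V.
V_DS = 6.75 V ≥ V_ov = 1.99 V, confirming saturation.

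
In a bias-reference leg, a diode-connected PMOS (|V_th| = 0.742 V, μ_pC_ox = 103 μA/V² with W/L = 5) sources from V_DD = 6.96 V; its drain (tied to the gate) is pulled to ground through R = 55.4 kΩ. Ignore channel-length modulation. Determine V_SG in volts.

With gate tied to drain, V_SG = V_SD ≥ V_SG − |V_th|, so the device is in saturation.
k_p = μ_pC_ox · (W/L) = 0.515 mA/V².
KCL at the drain: ½ k_p (V_SG − |V_th|)² = (V_DD − V_SG)/R.
Let x = V_SG − 0.742. Then 14.3 x² + x − 6.218 = 0, giving x = 0.626 V (positive root), so V_SG = 1.37 V.
I_D = (V_DD − V_SG)/R = (6.96 − 1.37) / 55.4 = 0.101 mA.

V_SG = 1.37 V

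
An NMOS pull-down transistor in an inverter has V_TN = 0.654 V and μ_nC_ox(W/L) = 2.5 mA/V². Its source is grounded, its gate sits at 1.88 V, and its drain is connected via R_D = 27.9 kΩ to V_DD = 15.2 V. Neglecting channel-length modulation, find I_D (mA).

I_D = 0.538 mA

V_GS = V_G = 1.88 V, so V_ov = 1.88 − 0.654 = 1.23 V.
Assume saturation: I_D = ½ k_n V_ov² = 0.5 × 2.5 × 1.23² = 1.88 mA, giving V_DS = V_DD − I_D R_D = 15.2 − 1.88 × 27.9 = -37.2 V.
But -37.2 V < V_ov = 1.23 V, so the device is actually in triode.
In triode I_D = k_n[V_ov V_DS − ½ V_DS²] and I_D = (V_DD − V_DS)/R_D. Equating: 34.9 V_DS² − 86.51 V_DS + 15.2 = 0, giving V_DS = 0.19 V (the root below V_ov).
I_D = (15.2 − 0.19) / 27.9 = 0.538 mA.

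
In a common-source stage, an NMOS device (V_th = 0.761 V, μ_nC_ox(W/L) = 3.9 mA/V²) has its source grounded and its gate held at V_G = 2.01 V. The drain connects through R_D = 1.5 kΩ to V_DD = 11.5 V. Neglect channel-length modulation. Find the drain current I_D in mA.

V_GS = V_G = 2.01 V, so V_ov = 2.01 − 0.761 = 1.25 V.
Assume saturation: I_D = ½ k_n V_ov² = 0.5 × 3.9 × 1.25² = 3.04 mA, giving V_DS = V_DD − I_D R_D = 11.5 − 3.04 × 1.5 = 6.94 V.
V_DS = 6.94 V ≥ V_ov = 1.25 V, confirming saturation.

I_D = 3.04 mA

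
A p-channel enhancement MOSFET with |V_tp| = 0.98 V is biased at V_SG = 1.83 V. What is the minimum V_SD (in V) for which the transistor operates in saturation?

The boundary between triode and saturation is V_SD = V_SG − |V_tp| = V_ov.
V_ov = 1.83 − 0.98 = 0.85 V.

V_SD,sat = 0.850 V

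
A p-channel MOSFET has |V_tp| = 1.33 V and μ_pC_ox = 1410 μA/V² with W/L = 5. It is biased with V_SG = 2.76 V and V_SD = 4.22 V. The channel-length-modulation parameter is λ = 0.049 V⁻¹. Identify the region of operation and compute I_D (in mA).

k_p = μ_pC_ox · (W/L) = 7.05 mA/V².
V_ov = V_SG − |V_tp| = 2.76 − 1.33 = 1.43 V.
Since V_SD = 4.22 V ≥ V_ov = 1.43 V, the device is in saturation.
I_D = ½ k_p V_ov² (1 + λ V_SD) = 0.5 × 7.05 × 1.43² × (1 + 0.049 × 4.22) = 8.7 mA.

Saturation; I_D = 8.70 mA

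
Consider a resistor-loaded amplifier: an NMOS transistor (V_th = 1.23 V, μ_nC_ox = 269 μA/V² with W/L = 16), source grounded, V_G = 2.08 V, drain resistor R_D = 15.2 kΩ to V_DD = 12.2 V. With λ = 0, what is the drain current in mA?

V_GS = V_G = 2.08 V, so V_ov = 2.08 − 1.23 = 0.85 V.
k_n = μ_nC_ox · (W/L) = 4.304 mA/V².
Assume saturation: I_D = ½ k_n V_ov² = 0.5 × 4.304 × 0.85² = 1.55 mA, giving V_DS = V_DD − I_D R_D = 12.2 − 1.55 × 15.2 = -11.4 V.
But -11.4 V < V_ov = 0.85 V, so the device is actually in triode.
In triode I_D = k_n[V_ov V_DS − ½ V_DS²] and I_D = (V_DD − V_DS)/R_D. Equating: 32.7 V_DS² − 56.61 V_DS + 12.2 = 0, giving V_DS = 0.252 V (the root below V_ov).
I_D = (12.2 − 0.252) / 15.2 = 0.786 mA.

I_D = 0.786 mA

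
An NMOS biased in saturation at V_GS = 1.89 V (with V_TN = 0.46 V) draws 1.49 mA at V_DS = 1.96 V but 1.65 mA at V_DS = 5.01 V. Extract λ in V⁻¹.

λ = 0.0378 V⁻¹

With V_GS fixed, I_D ∝ (1 + λ V_DS) in saturation, so I_D2/I_D1 = (1 + λ V_DS2)/(1 + λ V_DS1).
1.65/1.49 = 1.107 = (1 + 5.01 λ)/(1 + 1.96 λ).
Solving: λ (I_D1 V_DS2 − I_D2 V_DS1) = I_D2 − I_D1, so λ = (1.65 − 1.49) / (1.49 × 5.01 − 1.65 × 1.96) = 0.16 / 4.23 = 0.0378 V⁻¹.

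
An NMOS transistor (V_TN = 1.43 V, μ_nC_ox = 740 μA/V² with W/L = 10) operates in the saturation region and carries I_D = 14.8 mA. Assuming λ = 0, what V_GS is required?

V_GS = 3.43 V

k_n = μ_nC_ox · (W/L) = 7.4 mA/V².
In saturation I_D = ½ k_n (V_GS − V_TN)², so V_GS − V_TN = √(2 I_D / k_n) = √(2 × 14.8 / 7.4) = 2 V.
V_GS = 1.43 + 2 = 3.43 V.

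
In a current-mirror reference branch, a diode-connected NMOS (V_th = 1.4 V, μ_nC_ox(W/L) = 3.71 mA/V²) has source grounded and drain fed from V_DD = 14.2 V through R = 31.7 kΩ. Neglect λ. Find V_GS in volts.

With gate tied to drain, V_GS = V_DS ≥ V_GS − V_th, so the device is in saturation.
KCL at the drain: ½ k_n (V_GS − V_th)² = (V_DD − V_GS)/R.
Let x = V_GS − 1.4. Then 58.8 x² + x − 12.8 = 0, giving x = 0.458 V (positive root), so V_GS = 1.86 V.
I_D = (V_DD − V_GS)/R = (14.2 − 1.86) / 31.7 = 0.389 mA.

V_GS = 1.86 V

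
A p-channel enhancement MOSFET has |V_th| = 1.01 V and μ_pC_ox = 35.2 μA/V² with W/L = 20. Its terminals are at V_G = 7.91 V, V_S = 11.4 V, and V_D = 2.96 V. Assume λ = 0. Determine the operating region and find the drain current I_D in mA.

V_SG = V_S − V_G = 11.4 − 7.91 = 3.49 V; V_SD = V_S − V_D = 11.4 − 2.96 = 8.44 V.
k_p = μ_pC_ox · (W/L) = 0.704 mA/V².
V_ov = V_SG − |V_th| = 3.49 − 1.01 = 2.48 V.
Since V_SD = 8.44 V ≥ V_ov = 2.48 V, the device is in saturation.
I_D = ½ k_p V_ov² = 0.5 × 0.704 × 2.48² = 2.16 mA.

Saturation; I_D = 2.16 mA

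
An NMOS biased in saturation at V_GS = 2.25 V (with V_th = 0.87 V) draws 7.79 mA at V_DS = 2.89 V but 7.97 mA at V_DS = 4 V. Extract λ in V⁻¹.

With V_GS fixed, I_D ∝ (1 + λ V_DS) in saturation, so I_D2/I_D1 = (1 + λ V_DS2)/(1 + λ V_DS1).
7.97/7.79 = 1.023 = (1 + 4 λ)/(1 + 2.89 λ).
Solving: λ (I_D1 V_DS2 − I_D2 V_DS1) = I_D2 − I_D1, so λ = (7.97 − 7.79) / (7.79 × 4 − 7.97 × 2.89) = 0.18 / 8.13 = 0.0221 V⁻¹.

λ = 0.0221 V⁻¹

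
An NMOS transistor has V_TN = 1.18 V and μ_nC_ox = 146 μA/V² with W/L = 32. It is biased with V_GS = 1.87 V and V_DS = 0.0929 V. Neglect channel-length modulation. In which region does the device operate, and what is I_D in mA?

k_n = μ_nC_ox · (W/L) = 4.672 mA/V².
V_ov = V_GS − V_TN = 1.87 − 1.18 = 0.69 V.
Since V_DS = 0.0929 V < V_ov = 0.69 V, the device is in the triode region.
I_D = k_n [V_ov · V_DS − ½ V_DS²] = 4.672 × [0.69 × 0.0929 − 0.5 × 0.0929²] = 0.279 mA.

Triode; I_D = 0.279 mA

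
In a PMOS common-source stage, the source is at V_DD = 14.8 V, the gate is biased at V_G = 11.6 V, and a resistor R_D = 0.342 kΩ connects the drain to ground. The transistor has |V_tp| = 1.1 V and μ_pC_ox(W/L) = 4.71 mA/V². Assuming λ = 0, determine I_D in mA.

V_SG = V_DD − V_G = 14.8 − 11.6 = 3.2 V, so V_ov = 3.2 − 1.1 = 2.1 V.
Assume saturation: I_D = ½ k_p V_ov² = 0.5 × 4.71 × 2.1² = 10.4 mA, giving V_SD = V_DD − I_D R_D = 14.8 − 10.4 × 0.342 = 11.2 V.
V_SD = 11.2 V ≥ V_ov = 2.1 V, confirming saturation.

I_D = 10.4 mA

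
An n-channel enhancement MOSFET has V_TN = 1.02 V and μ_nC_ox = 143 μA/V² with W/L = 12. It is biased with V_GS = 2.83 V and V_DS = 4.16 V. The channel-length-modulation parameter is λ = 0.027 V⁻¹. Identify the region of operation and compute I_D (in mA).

k_n = μ_nC_ox · (W/L) = 1.716 mA/V².
V_ov = V_GS − V_TN = 2.83 − 1.02 = 1.81 V.
Since V_DS = 4.16 V ≥ V_ov = 1.81 V, the device is in saturation.
I_D = ½ k_n V_ov² (1 + λ V_DS) = 0.5 × 1.716 × 1.81² × (1 + 0.027 × 4.16) = 3.13 mA.

Saturation; I_D = 3.13 mA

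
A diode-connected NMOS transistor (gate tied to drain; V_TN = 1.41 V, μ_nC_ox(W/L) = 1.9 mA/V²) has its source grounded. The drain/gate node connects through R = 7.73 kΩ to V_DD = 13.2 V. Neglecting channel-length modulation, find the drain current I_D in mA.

With gate tied to drain, V_GS = V_DS ≥ V_GS − V_TN, so the device is in saturation.
KCL at the drain: ½ k_n (V_GS − V_TN)² = (V_DD − V_GS)/R.
Let x = V_GS − 1.41. Then 7.34 x² + x − 11.79 = 0, giving x = 1.2 V (positive root), so V_GS = 2.61 V.
I_D = (V_DD − V_GS)/R = (13.2 − 2.61) / 7.73 = 1.37 mA.

I_D = 1.37 mA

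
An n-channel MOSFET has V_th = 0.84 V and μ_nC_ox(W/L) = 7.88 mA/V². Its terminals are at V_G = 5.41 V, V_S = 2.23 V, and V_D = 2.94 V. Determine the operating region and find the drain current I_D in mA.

Triode; I_D = 11.1 mA

V_GS = V_G − V_S = 5.41 − 2.23 = 3.18 V; V_DS = V_D − V_S = 2.94 − 2.23 = 0.71 V.
V_ov = V_GS − V_th = 3.18 − 0.84 = 2.34 V.
Since V_DS = 0.71 V < V_ov = 2.34 V, the device is in the triode region.
I_D = k_n [V_ov · V_DS − ½ V_DS²] = 7.88 × [2.34 × 0.71 − 0.5 × 0.71²] = 11.1 mA.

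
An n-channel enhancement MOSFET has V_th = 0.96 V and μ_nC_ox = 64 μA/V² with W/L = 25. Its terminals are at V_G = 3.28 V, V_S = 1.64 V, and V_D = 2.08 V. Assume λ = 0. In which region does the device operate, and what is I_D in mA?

V_GS = V_G − V_S = 3.28 − 1.64 = 1.64 V; V_DS = V_D − V_S = 2.08 − 1.64 = 0.44 V.
k_n = μ_nC_ox · (W/L) = 1.6 mA/V².
V_ov = V_GS − V_th = 1.64 − 0.96 = 0.68 V.
Since V_DS = 0.44 V < V_ov = 0.68 V, the device is in the triode region.
I_D = k_n [V_ov · V_DS − ½ V_DS²] = 1.6 × [0.68 × 0.44 − 0.5 × 0.44²] = 0.324 mA.

Triode; I_D = 0.324 mA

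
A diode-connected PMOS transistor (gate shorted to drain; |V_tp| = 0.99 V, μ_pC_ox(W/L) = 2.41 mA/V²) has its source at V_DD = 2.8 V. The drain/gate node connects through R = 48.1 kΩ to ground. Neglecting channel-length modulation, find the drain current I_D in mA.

I_D = 0.0341 mA

With gate tied to drain, V_SG = V_SD ≥ V_SG − |V_tp|, so the device is in saturation.
KCL at the drain: ½ k_p (V_SG − |V_tp|)² = (V_DD − V_SG)/R.
Let x = V_SG − 0.99. Then 58 x² + x − 1.81 = 0, giving x = 0.168 V (positive root), so V_SG = 1.16 V.
I_D = (V_DD − V_SG)/R = (2.8 − 1.16) / 48.1 = 0.0341 mA.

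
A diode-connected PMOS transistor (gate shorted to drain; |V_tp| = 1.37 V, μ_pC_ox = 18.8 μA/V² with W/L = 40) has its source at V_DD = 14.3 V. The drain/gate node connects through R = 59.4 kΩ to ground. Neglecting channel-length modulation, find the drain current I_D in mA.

With gate tied to drain, V_SG = V_SD ≥ V_SG − |V_tp|, so the device is in saturation.
k_p = μ_pC_ox · (W/L) = 0.752 mA/V².
KCL at the drain: ½ k_p (V_SG − |V_tp|)² = (V_DD − V_SG)/R.
Let x = V_SG − 1.37. Then 22.3 x² + x − 12.93 = 0, giving x = 0.739 V (positive root), so V_SG = 2.11 V.
I_D = (V_DD − V_SG)/R = (14.3 − 2.11) / 59.4 = 0.205 mA.

I_D = 0.205 mA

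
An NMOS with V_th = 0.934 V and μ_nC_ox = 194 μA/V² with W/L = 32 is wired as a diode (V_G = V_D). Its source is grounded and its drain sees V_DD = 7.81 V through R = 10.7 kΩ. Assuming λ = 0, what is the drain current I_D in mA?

I_D = 0.601 mA

With gate tied to drain, V_GS = V_DS ≥ V_GS − V_th, so the device is in saturation.
k_n = μ_nC_ox · (W/L) = 6.208 mA/V².
KCL at the drain: ½ k_n (V_GS − V_th)² = (V_DD − V_GS)/R.
Let x = V_GS − 0.934. Then 33.2 x² + x − 6.876 = 0, giving x = 0.44 V (positive root), so V_GS = 1.37 V.
I_D = (V_DD − V_GS)/R = (7.81 − 1.37) / 10.7 = 0.601 mA.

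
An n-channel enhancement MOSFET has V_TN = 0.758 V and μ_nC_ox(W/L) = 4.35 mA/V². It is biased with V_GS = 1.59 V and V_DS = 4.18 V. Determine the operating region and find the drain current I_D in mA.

V_ov = V_GS − V_TN = 1.59 − 0.758 = 0.832 V.
Since V_DS = 4.18 V ≥ V_ov = 0.832 V, the device is in saturation.
I_D = ½ k_n V_ov² = 0.5 × 4.35 × 0.832² = 1.51 mA.

Saturation; I_D = 1.51 mA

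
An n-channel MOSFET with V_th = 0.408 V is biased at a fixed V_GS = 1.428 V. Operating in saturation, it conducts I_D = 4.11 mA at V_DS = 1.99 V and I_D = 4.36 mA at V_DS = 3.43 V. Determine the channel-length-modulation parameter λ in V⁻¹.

λ = 0.0461 V⁻¹

With V_GS fixed, I_D ∝ (1 + λ V_DS) in saturation, so I_D2/I_D1 = (1 + λ V_DS2)/(1 + λ V_DS1).
4.36/4.11 = 1.061 = (1 + 3.43 λ)/(1 + 1.99 λ).
Solving: λ (I_D1 V_DS2 − I_D2 V_DS1) = I_D2 − I_D1, so λ = (4.36 − 4.11) / (4.11 × 3.43 − 4.36 × 1.99) = 0.25 / 5.42 = 0.0461 V⁻¹.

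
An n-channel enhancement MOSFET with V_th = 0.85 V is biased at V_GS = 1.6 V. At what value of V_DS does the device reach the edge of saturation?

The boundary between triode and saturation is V_DS = V_GS − V_th = V_ov.
V_ov = 1.6 − 0.85 = 0.75 V.

V_DS,sat = 0.750 V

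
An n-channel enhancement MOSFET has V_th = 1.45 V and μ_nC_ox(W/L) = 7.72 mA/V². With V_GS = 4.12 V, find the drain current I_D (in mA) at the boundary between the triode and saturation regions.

At the boundary V_DS = V_ov = V_GS − V_th = 4.12 − 1.45 = 2.67 V.
I_D = ½ k_n V_ov² = 0.5 × 7.72 × 2.67² = 27.5 mA.

I_D = 27.5 mA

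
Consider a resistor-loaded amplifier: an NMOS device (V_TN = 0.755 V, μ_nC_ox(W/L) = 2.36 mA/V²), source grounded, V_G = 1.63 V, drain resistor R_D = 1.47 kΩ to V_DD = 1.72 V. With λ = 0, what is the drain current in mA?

I_D = 0.788 mA

V_GS = V_G = 1.63 V, so V_ov = 1.63 − 0.755 = 0.875 V.
Assume saturation: I_D = ½ k_n V_ov² = 0.5 × 2.36 × 0.875² = 0.903 mA, giving V_DS = V_DD − I_D R_D = 1.72 − 0.903 × 1.47 = 0.392 V.
But 0.392 V < V_ov = 0.875 V, so the device is actually in triode.
In triode I_D = k_n[V_ov V_DS − ½ V_DS²] and I_D = (V_DD − V_DS)/R_D. Equating: 1.73 V_DS² − 4.036 V_DS + 1.72 = 0, giving V_DS = 0.562 V (the root below V_ov).
I_D = (1.72 − 0.562) / 1.47 = 0.788 mA.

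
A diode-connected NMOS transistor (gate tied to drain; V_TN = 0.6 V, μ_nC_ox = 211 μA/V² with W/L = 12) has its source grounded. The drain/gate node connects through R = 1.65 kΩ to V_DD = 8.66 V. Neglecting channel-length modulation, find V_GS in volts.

With gate tied to drain, V_GS = V_DS ≥ V_GS − V_TN, so the device is in saturation.
k_n = μ_nC_ox · (W/L) = 2.532 mA/V².
KCL at the drain: ½ k_n (V_GS − V_TN)² = (V_DD − V_GS)/R.
Let x = V_GS − 0.6. Then 2.09 x² + x − 8.06 = 0, giving x = 1.74 V (positive root), so V_GS = 2.34 V.
I_D = (V_DD − V_GS)/R = (8.66 − 2.34) / 1.65 = 3.83 mA.

V_GS = 2.34 V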